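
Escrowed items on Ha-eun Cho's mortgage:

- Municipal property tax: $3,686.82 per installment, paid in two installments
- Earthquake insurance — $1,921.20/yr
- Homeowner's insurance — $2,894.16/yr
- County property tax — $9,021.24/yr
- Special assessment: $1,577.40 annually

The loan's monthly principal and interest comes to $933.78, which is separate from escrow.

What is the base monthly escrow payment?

Municipal property tax — $3,686.82 × 2 = $7,373.64 per year
Earthquake insurance — $1,921.20 per year
Homeowner's insurance — $2,894.16 per year
County property tax — $9,021.24 per year
Special assessment — $1,577.40 per year
Annual escrow total = $22,787.64
Base monthly escrow = $22,787.64 / 12 = $1,898.97

$1,898.97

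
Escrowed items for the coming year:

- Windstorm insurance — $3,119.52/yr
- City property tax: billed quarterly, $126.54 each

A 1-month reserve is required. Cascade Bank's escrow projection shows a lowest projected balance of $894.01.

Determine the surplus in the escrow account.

Windstorm insurance — $3,119.52
City property tax — $126.54 × 4 = $506.16
Yearly total = $3,119.52 + $506.16 = $3,625.68
Per month = $3,625.68 / 12 = $302.14
Cushion = 1 × $302.14 = $302.14
Surplus = $894.01 − $302.14 = $591.87

$591.87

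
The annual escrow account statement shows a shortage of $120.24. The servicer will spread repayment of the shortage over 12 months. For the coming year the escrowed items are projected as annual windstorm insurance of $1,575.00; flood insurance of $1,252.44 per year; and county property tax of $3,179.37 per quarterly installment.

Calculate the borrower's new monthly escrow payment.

$1,305.43

Windstorm insurance: $1,575.00 annually
Flood insurance: $1,252.44 annually
County property tax: $3,179.37 × 4 = $12,717.48 annually
Total per year = $15,544.92
Monthly escrow = $15,544.92 / 12 = $1,295.41
Monthly shortage recovery: $120.24 / 12 = $10.02
New monthly escrow = $1,295.41 + $10.02 = $1,305.43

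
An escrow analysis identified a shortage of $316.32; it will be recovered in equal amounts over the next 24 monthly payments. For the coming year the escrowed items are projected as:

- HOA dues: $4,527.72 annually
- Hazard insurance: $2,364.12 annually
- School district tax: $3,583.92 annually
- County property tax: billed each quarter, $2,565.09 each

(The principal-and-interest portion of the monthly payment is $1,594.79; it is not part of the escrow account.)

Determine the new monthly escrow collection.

HOA dues: $4,527.72
Hazard insurance: $2,364.12
School district tax: $3,583.92
County property tax: $2,565.09 × 4 = $10,260.36
Yearly total = $4,527.72 + $2,364.12 + $3,583.92 + $10,260.36 = $20,736.12
Per month = $20,736.12 ÷ 12 = $1,728.01
Shortage per month = $316.32 ÷ 24 = $13.18
New monthly escrow = $1,728.01 + $13.18 = $1,741.19

$1,741.19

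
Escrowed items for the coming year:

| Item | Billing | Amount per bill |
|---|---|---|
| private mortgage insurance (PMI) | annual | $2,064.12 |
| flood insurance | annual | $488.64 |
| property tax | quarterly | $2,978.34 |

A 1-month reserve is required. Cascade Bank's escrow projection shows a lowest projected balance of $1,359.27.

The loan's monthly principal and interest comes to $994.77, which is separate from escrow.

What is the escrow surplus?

Private mortgage insurance (PMI): $2,064.12 per year
Flood insurance: $488.64 per year
Property tax: $2,978.34 × 4 = $11,913.36 per year
Total per year = $14,466.12
Base monthly escrow = $14,466.12 / 12 = $1,205.51
Required reserve = 1 × $1,205.51 = $1,205.51
Excess over cushion: $1,359.27 − $1,205.51 = $153.76

$153.76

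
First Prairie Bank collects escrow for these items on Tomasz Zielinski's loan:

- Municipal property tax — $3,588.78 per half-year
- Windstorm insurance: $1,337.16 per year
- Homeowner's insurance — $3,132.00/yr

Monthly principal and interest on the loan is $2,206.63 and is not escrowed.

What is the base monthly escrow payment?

$970.56

Municipal property tax — $3,588.78 × 2 = $7,177.56 annually
Windstorm insurance — $1,337.16 annually
Homeowner's insurance — $3,132.00 annually
Total annual escrow = $7,177.56 + $1,337.16 + $3,132.00 = $11,646.72
Base monthly escrow = $11,646.72 ÷ 12 = $970.56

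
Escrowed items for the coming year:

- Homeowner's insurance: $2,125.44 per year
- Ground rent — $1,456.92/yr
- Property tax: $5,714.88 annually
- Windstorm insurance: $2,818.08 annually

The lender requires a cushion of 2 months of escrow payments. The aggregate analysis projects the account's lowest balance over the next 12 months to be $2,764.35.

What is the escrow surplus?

Homeowner's insurance — $2,125.44
Ground rent — $1,456.92
Property tax — $5,714.88
Windstorm insurance — $2,818.08
Combined annual = $12,115.32
Monthly = $12,115.32 ÷ 12 = $1,009.61
Required reserve = 2 × $1,009.61 = $2,019.22
Excess over cushion: $2,764.35 − $2,019.22 = $745.13

$745.13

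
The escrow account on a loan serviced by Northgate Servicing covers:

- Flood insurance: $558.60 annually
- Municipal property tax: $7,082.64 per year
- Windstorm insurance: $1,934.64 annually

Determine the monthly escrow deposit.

Flood insurance — $558.60 annually
Municipal property tax — $7,082.64 annually
Windstorm insurance — $1,934.64 annually
Combined annual = $558.60 + $7,082.64 + $1,934.64 = $9,575.88
Per month = $9,575.88 / 12 = $797.99

$797.99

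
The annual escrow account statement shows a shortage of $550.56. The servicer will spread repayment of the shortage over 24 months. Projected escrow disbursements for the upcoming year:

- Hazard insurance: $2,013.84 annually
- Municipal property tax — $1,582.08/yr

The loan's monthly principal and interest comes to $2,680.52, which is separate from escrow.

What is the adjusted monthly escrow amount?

$322.60

Hazard insurance = $2,013.84 per year
Municipal property tax = $1,582.08 per year
Annual escrow total = $2,013.84 + $1,582.08 = $3,595.92
Per month = $3,595.92 / 12 = $299.66
Monthly shortage recovery: $550.56 / 24 = $22.94
New monthly escrow = $299.66 + $22.94 = $322.60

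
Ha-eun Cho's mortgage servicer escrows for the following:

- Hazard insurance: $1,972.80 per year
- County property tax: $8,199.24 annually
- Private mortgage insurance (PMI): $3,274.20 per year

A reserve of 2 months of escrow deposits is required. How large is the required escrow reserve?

$2,241.04

Hazard insurance = $1,972.80/yr
County property tax = $8,199.24/yr
Private mortgage insurance (PMI) = $3,274.20/yr
Total per year = $13,446.24
Base monthly escrow = $13,446.24 ÷ 12 = $1,120.52
Cushion = 2 × $1,120.52 = $2,241.04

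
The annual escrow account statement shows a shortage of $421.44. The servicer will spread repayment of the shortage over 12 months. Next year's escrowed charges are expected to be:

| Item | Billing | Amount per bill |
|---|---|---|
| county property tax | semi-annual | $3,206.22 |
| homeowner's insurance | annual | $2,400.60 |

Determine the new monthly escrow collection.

$769.54

County property tax: $3,206.22 × 2 = $6,412.44/yr
Homeowner's insurance: $2,400.60/yr
Annual escrow total = $6,412.44 + $2,400.60 = $8,813.04
Per month = $8,813.04 / 12 = $734.42
Monthly shortage recovery: $421.44 / 12 = $35.12
Adjusted monthly = $734.42 + $35.12 = $769.54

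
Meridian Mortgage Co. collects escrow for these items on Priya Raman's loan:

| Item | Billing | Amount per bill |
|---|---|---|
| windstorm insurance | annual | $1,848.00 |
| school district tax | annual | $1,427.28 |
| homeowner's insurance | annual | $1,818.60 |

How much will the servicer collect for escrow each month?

Windstorm insurance = $1,848.00 per year
School district tax = $1,427.28 per year
Homeowner's insurance = $1,818.60 per year
Total per year = $1,848.00 + $1,427.28 + $1,818.60 = $5,093.88
Base monthly escrow = $5,093.88 / 12 = $424.49

$424.49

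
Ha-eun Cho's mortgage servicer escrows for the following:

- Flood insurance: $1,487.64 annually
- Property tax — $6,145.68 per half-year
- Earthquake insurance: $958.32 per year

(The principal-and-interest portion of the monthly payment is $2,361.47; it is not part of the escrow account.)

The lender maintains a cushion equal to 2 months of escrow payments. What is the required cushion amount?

$2,456.22

Flood insurance: $1,487.64 annually
Property tax: $6,145.68 × 2 = $12,291.36 annually
Earthquake insurance: $958.32 annually
Annual escrow total = $1,487.64 + $12,291.36 + $958.32 = $14,737.32
Base monthly escrow = $14,737.32 ÷ 12 = $1,228.11
Required cushion = 2 × $1,228.11 = $2,456.22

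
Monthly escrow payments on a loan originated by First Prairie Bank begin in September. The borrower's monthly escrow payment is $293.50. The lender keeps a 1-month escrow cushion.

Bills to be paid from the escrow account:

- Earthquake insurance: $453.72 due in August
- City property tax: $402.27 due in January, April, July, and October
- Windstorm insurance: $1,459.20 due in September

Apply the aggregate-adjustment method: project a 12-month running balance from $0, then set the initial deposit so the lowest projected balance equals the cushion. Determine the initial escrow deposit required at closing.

Cushion = 1 × $293.50 = $293.50
Trial balance (start $0, +$293.50 each month, − disbursements):
  Sep: +$293.50 − $1,459.20 → -$1,165.70
  Oct: +$293.50 − $402.27 → -$1,274.47
  Nov: +$293.50 → -$980.97
  Dec: +$293.50 → -$687.47
  Jan: +$293.50 − $402.27 → -$796.24
  Feb: +$293.50 → -$502.74
  Mar: +$293.50 → -$209.24
  Apr: +$293.50 − $402.27 → -$318.01
  May: +$293.50 → -$24.51
  Jun: +$293.50 → $268.99
  Jul: +$293.50 − $402.27 → $160.22
  Aug: +$293.50 − $453.72 → $0.00
Lowest trial balance = -$1,274.47 (Oct)
Initial deposit = cushion − low point = $293.50 − (-$1,274.47) = $1,567.97

$1,567.97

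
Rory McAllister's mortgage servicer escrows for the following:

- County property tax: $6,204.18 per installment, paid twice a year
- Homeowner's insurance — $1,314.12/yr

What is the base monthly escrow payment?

County property tax = $6,204.18 × 2 = $12,408.36
Homeowner's insurance = $1,314.12
Yearly total = $13,722.48
Per month = $13,722.48 / 12 = $1,143.54

$1,143.54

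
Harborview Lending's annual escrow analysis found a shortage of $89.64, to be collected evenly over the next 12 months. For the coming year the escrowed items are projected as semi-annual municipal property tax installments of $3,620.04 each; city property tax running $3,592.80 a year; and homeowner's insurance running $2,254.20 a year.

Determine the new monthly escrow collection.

Municipal property tax = $3,620.04 × 2 = $7,240.08/yr
City property tax = $3,592.80/yr
Homeowner's insurance = $2,254.20/yr
Total per year = $13,087.08
Per month = $13,087.08 / 12 = $1,090.59
Shortage per month = $89.64 / 12 = $7.47
New monthly escrow = $1,090.59 + $7.47 = $1,098.06

$1,098.06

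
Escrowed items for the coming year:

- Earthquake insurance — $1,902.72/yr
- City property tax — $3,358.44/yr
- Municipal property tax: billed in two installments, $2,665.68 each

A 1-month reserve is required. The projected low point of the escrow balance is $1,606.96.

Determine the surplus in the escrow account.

$724.25

Earthquake insurance = $1,902.72/yr
City property tax = $3,358.44/yr
Municipal property tax = $2,665.68 × 2 = $5,331.36/yr
Total annual escrow = $1,902.72 + $3,358.44 + $5,331.36 = $10,592.52
Per month = $10,592.52 ÷ 12 = $882.71
Required reserve = 1 × $882.71 = $882.71
Excess over cushion: $1,606.96 − $882.71 = $724.25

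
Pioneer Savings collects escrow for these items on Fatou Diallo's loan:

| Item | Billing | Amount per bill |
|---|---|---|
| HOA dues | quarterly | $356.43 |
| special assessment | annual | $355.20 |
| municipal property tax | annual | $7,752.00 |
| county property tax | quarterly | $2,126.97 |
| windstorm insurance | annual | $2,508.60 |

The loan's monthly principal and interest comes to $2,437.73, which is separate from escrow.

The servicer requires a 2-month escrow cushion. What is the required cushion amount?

HOA dues — $356.43 × 4 = $1,425.72/yr
Special assessment — $355.20/yr
Municipal property tax — $7,752.00/yr
County property tax — $2,126.97 × 4 = $8,507.88/yr
Windstorm insurance — $2,508.60/yr
Annual escrow total = $1,425.72 + $355.20 + $7,752.00 + $8,507.88 + $2,508.60 = $20,549.40
Per month = $20,549.40 ÷ 12 = $1,712.45
Cushion = 2 × $1,712.45 = $3,424.90

$3,424.90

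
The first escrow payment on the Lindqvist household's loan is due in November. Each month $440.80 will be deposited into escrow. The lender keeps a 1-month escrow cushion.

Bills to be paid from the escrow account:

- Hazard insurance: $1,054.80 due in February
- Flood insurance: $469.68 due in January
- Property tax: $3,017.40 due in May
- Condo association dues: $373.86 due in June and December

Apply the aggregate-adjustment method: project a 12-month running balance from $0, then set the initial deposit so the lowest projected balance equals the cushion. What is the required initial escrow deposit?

Cushion = 1 × $440.80 = $440.80
Trial balance (start $0, +$440.80 each month, − disbursements):
  Nov: +$440.80 → $440.80
  Dec: +$440.80 − $373.86 → $507.74
  Jan: +$440.80 − $469.68 → $478.86
  Feb: +$440.80 − $1,054.80 → -$135.14
  Mar: +$440.80 → $305.66
  Apr: +$440.80 → $746.46
  May: +$440.80 − $3,017.40 → -$1,830.14
  Jun: +$440.80 − $373.86 → -$1,763.20
  Jul: +$440.80 → -$1,322.40
  Aug: +$440.80 → -$881.60
  Sep: +$440.80 → -$440.80
  Oct: +$440.80 → $0.00
Lowest trial balance = -$1,830.14 (May)
Initial deposit = cushion − low point = $440.80 − (-$1,830.14) = $2,270.94

$2,270.94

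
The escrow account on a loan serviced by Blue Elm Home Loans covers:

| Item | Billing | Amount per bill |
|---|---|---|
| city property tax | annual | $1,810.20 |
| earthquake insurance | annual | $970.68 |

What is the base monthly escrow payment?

City property tax — $1,810.20/yr
Earthquake insurance — $970.68/yr
Annual escrow total = $2,780.88
Base monthly escrow = $2,780.88 / 12 = $231.74

$231.74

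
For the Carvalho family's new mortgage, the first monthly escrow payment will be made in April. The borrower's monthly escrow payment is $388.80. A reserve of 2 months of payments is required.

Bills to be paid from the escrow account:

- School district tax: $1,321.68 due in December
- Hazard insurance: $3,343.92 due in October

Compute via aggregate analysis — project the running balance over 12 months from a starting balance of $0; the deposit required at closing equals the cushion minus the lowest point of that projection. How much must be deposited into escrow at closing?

Cushion = 2 × $388.80 = $777.60
Trial balance (start $0, +$388.80 each month, − disbursements):
  Apr: +$388.80 → $388.80
  May: +$388.80 → $777.60
  Jun: +$388.80 → $1,166.40
  Jul: +$388.80 → $1,555.20
  Aug: +$388.80 → $1,944.00
  Sep: +$388.80 → $2,332.80
  Oct: +$388.80 − $3,343.92 → -$622.32
  Nov: +$388.80 → -$233.52
  Dec: +$388.80 − $1,321.68 → -$1,166.40
  Jan: +$388.80 → -$777.60
  Feb: +$388.80 → -$388.80
  Mar: +$388.80 → $0.00
Lowest trial balance = -$1,166.40 (Dec)
Initial deposit = cushion − low point = $777.60 − (-$1,166.40) = $1,944.00

$1,944.00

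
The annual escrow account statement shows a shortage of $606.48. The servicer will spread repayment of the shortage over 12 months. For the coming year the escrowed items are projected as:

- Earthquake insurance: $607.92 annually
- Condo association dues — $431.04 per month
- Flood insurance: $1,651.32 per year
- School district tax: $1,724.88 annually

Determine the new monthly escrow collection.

Earthquake insurance = $607.92 annually
Condo association dues = $431.04 × 12 = $5,172.48 annually
Flood insurance = $1,651.32 annually
School district tax = $1,724.88 annually
Total annual escrow = $9,156.60
Monthly escrow = $9,156.60 / 12 = $763.05
Monthly shortage recovery: $606.48 ÷ 12 = $50.54
Adjusted monthly = $763.05 + $50.54 = $813.59

$813.59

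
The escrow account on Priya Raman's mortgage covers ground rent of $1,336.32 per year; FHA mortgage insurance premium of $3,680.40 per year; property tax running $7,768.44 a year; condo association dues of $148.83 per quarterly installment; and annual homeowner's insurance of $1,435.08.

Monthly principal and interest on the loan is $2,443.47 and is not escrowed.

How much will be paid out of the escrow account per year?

Ground rent = $1,336.32 annually
FHA mortgage insurance premium = $3,680.40 annually
Property tax = $7,768.44 annually
Condo association dues = $148.83 × 4 = $595.32 annually
Homeowner's insurance = $1,435.08 annually
Total annual escrow = $14,815.56

$14,815.56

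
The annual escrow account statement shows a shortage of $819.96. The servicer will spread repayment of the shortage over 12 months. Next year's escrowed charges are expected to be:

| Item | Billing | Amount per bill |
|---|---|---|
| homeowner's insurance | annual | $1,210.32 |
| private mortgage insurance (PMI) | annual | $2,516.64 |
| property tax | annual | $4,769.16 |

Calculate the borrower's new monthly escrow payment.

Homeowner's insurance = $1,210.32 per year
Private mortgage insurance (PMI) = $2,516.64 per year
Property tax = $4,769.16 per year
Total per year = $8,496.12
Base monthly escrow = $8,496.12 / 12 = $708.01
Shortage per month = $819.96 ÷ 12 = $68.33
New monthly escrow = $708.01 + $68.33 = $776.34

$776.34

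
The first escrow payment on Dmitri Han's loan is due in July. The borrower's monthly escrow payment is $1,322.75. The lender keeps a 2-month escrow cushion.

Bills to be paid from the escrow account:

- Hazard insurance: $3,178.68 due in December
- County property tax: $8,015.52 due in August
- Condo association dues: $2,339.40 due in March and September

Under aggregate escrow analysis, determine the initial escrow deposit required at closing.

$9,032.17

Cushion = 2 × $1,322.75 = $2,645.50
Trial balance (start $0, +$1,322.75 each month, − disbursements):
  Jul: +$1,322.75 → $1,322.75
  Aug: +$1,322.75 − $8,015.52 → -$5,370.02
  Sep: +$1,322.75 − $2,339.40 → -$6,386.67
  Oct: +$1,322.75 → -$5,063.92
  Nov: +$1,322.75 → -$3,741.17
  Dec: +$1,322.75 − $3,178.68 → -$5,597.10
  Jan: +$1,322.75 → -$4,274.35
  Feb: +$1,322.75 → -$2,951.60
  Mar: +$1,322.75 − $2,339.40 → -$3,968.25
  Apr: +$1,322.75 → -$2,645.50
  May: +$1,322.75 → -$1,322.75
  Jun: +$1,322.75 → $0.00
Lowest trial balance = -$6,386.67 (Sep)
Initial deposit = cushion − low point = $2,645.50 − (-$6,386.67) = $9,032.17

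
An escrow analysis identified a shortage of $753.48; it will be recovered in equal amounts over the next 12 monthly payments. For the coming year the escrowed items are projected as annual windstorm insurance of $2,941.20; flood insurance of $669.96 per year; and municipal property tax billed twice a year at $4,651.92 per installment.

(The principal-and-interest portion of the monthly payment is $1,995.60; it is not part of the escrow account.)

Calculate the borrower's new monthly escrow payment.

$1,139.04

Windstorm insurance — $2,941.20/yr
Flood insurance — $669.96/yr
Municipal property tax — $4,651.92 × 2 = $9,303.84/yr
Total per year = $2,941.20 + $669.96 + $9,303.84 = $12,915.00
Monthly = $12,915.00 ÷ 12 = $1,076.25
Shortage spread = $753.48 / 12 = $62.79/mo
New monthly escrow = $1,076.25 + $62.79 = $1,139.04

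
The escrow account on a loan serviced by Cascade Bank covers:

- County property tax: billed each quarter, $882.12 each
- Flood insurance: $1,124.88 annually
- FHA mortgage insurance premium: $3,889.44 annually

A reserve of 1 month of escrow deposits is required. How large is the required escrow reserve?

County property tax: $882.12 × 4 = $3,528.48/yr
Flood insurance: $1,124.88/yr
FHA mortgage insurance premium: $3,889.44/yr
Total annual escrow = $3,528.48 + $1,124.88 + $3,889.44 = $8,542.80
Monthly escrow = $8,542.80 / 12 = $711.90
Cushion = 1 × $711.90 = $711.90

$711.90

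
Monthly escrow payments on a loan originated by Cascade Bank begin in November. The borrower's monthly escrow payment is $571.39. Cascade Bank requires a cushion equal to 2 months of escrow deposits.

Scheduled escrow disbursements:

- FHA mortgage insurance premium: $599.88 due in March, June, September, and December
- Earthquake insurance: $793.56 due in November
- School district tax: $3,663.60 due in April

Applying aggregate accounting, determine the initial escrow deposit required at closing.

Cushion = 2 × $571.39 = $1,142.78
Trial balance (start $0, +$571.39 each month, − disbursements):
  Nov: +$571.39 − $793.56 → -$222.17
  Dec: +$571.39 − $599.88 → -$250.66
  Jan: +$571.39 → $320.73
  Feb: +$571.39 → $892.12
  Mar: +$571.39 − $599.88 → $863.63
  Apr: +$571.39 − $3,663.60 → -$2,228.58
  May: +$571.39 → -$1,657.19
  Jun: +$571.39 − $599.88 → -$1,685.68
  Jul: +$571.39 → -$1,114.29
  Aug: +$571.39 → -$542.90
  Sep: +$571.39 − $599.88 → -$571.39
  Oct: +$571.39 → $0.00
Lowest trial balance = -$2,228.58 (Apr)
Initial deposit = cushion − low point = $1,142.78 − (-$2,228.58) = $3,371.36

$3,371.36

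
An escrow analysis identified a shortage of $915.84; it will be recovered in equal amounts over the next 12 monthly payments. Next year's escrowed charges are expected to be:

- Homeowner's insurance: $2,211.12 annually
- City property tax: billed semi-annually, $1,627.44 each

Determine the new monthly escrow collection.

$531.82

Homeowner's insurance: $2,211.12
City property tax: $1,627.44 × 2 = $3,254.88
Yearly total = $5,466.00
Base monthly escrow = $5,466.00 / 12 = $455.50
Shortage spread = $915.84 / 12 = $76.32/mo
New monthly escrow = $455.50 + $76.32 = $531.82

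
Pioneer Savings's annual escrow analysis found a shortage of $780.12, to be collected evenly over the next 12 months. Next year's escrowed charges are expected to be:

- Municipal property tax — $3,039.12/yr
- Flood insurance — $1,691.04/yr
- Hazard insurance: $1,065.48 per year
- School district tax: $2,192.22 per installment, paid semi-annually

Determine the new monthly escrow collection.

$913.35

Municipal property tax — $3,039.12
Flood insurance — $1,691.04
Hazard insurance — $1,065.48
School district tax — $2,192.22 × 2 = $4,384.44
Yearly total = $3,039.12 + $1,691.04 + $1,065.48 + $4,384.44 = $10,180.08
Monthly = $10,180.08 ÷ 12 = $848.34
Shortage per month = $780.12 ÷ 12 = $65.01
New monthly escrow = $848.34 + $65.01 = $913.35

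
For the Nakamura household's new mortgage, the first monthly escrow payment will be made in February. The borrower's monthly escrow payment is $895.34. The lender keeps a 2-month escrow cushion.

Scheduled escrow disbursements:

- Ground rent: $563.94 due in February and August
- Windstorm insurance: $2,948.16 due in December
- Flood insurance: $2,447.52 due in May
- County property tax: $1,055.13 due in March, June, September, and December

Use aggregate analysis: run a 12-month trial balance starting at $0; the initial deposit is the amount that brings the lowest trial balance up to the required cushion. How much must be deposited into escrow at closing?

Cushion = 2 × $895.34 = $1,790.68
Trial balance (start $0, +$895.34 each month, − disbursements):
  Feb: +$895.34 − $563.94 → $331.40
  Mar: +$895.34 − $1,055.13 → $171.61
  Apr: +$895.34 → $1,066.95
  May: +$895.34 − $2,447.52 → -$485.23
  Jun: +$895.34 − $1,055.13 → -$645.02
  Jul: +$895.34 → $250.32
  Aug: +$895.34 − $563.94 → $581.72
  Sep: +$895.34 − $1,055.13 → $421.93
  Oct: +$895.34 → $1,317.27
  Nov: +$895.34 → $2,212.61
  Dec: +$895.34 − $4,003.29 → -$895.34
  Jan: +$895.34 → $0.00
Lowest trial balance = -$895.34 (Dec)
Initial deposit = cushion − low point = $1,790.68 − (-$895.34) = $2,686.02

$2,686.02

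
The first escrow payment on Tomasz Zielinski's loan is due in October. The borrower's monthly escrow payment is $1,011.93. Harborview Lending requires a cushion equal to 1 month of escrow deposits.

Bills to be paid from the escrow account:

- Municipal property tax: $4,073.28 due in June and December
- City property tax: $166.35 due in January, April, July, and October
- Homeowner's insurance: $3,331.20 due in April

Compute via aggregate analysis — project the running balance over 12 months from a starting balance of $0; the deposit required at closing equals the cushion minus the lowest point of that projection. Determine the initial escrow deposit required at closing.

$3,881.37

Cushion = 1 × $1,011.93 = $1,011.93
Trial balance (start $0, +$1,011.93 each month, − disbursements):
  Oct: +$1,011.93 − $166.35 → $845.58
  Nov: +$1,011.93 → $1,857.51
  Dec: +$1,011.93 − $4,073.28 → -$1,203.84
  Jan: +$1,011.93 − $166.35 → -$358.26
  Feb: +$1,011.93 → $653.67
  Mar: +$1,011.93 → $1,665.60
  Apr: +$1,011.93 − $3,497.55 → -$820.02
  May: +$1,011.93 → $191.91
  Jun: +$1,011.93 − $4,073.28 → -$2,869.44
  Jul: +$1,011.93 − $166.35 → -$2,023.86
  Aug: +$1,011.93 → -$1,011.93
  Sep: +$1,011.93 → $0.00
Lowest trial balance = -$2,869.44 (Jun)
Initial deposit = cushion − low point = $1,011.93 − (-$2,869.44) = $3,881.37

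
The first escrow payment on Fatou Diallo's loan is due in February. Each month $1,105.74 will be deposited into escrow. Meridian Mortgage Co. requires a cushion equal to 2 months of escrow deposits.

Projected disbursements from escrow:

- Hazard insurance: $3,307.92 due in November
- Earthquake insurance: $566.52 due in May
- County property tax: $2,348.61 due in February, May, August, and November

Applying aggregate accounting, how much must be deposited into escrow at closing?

$4,422.96

Cushion = 2 × $1,105.74 = $2,211.48
Trial balance (start $0, +$1,105.74 each month, − disbursements):
  Feb: +$1,105.74 − $2,348.61 → -$1,242.87
  Mar: +$1,105.74 → -$137.13
  Apr: +$1,105.74 → $968.61
  May: +$1,105.74 − $2,915.13 → -$840.78
  Jun: +$1,105.74 → $264.96
  Jul: +$1,105.74 → $1,370.70
  Aug: +$1,105.74 − $2,348.61 → $127.83
  Sep: +$1,105.74 → $1,233.57
  Oct: +$1,105.74 → $2,339.31
  Nov: +$1,105.74 − $5,656.53 → -$2,211.48
  Dec: +$1,105.74 → -$1,105.74
  Jan: +$1,105.74 → $0.00
Lowest trial balance = -$2,211.48 (Nov)
Initial deposit = cushion − low point = $2,211.48 − (-$2,211.48) = $4,422.96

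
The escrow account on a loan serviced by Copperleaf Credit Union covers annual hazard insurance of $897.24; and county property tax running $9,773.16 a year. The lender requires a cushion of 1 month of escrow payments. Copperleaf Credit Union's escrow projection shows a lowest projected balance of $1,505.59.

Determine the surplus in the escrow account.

$616.39

Hazard insurance: $897.24 per year
County property tax: $9,773.16 per year
Total annual escrow = $10,670.40
Base monthly escrow = $10,670.40 / 12 = $889.20
Cushion = 1 × $889.20 = $889.20
Surplus = $1,505.59 − $889.20 = $616.39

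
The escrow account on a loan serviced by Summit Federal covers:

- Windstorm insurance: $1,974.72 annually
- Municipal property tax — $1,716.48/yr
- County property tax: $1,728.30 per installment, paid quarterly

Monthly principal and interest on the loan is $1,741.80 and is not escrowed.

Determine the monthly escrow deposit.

$883.70

Windstorm insurance — $1,974.72 per year
Municipal property tax — $1,716.48 per year
County property tax — $1,728.30 × 4 = $6,913.20 per year
Total annual escrow = $10,604.40
Base monthly escrow = $10,604.40 / 12 = $883.70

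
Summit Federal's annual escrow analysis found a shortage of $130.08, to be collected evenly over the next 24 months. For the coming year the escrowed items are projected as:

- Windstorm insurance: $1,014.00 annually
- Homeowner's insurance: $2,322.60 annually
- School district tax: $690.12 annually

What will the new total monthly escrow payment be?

$340.98

Windstorm insurance — $1,014.00 annually
Homeowner's insurance — $2,322.60 annually
School district tax — $690.12 annually
Total per year = $1,014.00 + $2,322.60 + $690.12 = $4,026.72
Monthly escrow = $4,026.72 / 12 = $335.56
Shortage spread = $130.08 / 24 = $5.42/mo
Adjusted monthly = $335.56 + $5.42 = $340.98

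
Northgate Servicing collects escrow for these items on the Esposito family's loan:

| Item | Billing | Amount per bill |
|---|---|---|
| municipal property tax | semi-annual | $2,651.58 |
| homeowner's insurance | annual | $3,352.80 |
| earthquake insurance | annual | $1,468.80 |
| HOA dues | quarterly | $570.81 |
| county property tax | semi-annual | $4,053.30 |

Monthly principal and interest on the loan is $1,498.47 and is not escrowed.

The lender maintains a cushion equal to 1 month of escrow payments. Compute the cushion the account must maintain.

Municipal property tax: $2,651.58 × 2 = $5,303.16 annually
Homeowner's insurance: $3,352.80 annually
Earthquake insurance: $1,468.80 annually
HOA dues: $570.81 × 4 = $2,283.24 annually
County property tax: $4,053.30 × 2 = $8,106.60 annually
Total per year = $5,303.16 + $3,352.80 + $1,468.80 + $2,283.24 + $8,106.60 = $20,514.60
Monthly escrow = $20,514.60 ÷ 12 = $1,709.55
Reserve = 1 × $1,709.55 = $1,709.55

$1,709.55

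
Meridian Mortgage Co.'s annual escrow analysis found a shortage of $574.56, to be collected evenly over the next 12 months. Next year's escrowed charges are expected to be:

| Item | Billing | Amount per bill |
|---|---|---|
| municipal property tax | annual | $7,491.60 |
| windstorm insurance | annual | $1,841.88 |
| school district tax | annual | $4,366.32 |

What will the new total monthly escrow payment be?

Municipal property tax: $7,491.60 per year
Windstorm insurance: $1,841.88 per year
School district tax: $4,366.32 per year
Total annual escrow = $7,491.60 + $1,841.88 + $4,366.32 = $13,699.80
Per month = $13,699.80 ÷ 12 = $1,141.65
Monthly shortage recovery: $574.56 / 12 = $47.88
New monthly escrow = $1,141.65 + $47.88 = $1,189.53

$1,189.53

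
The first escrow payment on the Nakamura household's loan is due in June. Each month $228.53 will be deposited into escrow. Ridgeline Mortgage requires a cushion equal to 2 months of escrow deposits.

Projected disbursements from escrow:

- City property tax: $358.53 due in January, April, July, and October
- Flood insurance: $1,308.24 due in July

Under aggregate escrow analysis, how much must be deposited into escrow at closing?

$1,666.77

Cushion = 2 × $228.53 = $457.06
Trial balance (start $0, +$228.53 each month, − disbursements):
  Jun: +$228.53 → $228.53
  Jul: +$228.53 − $1,666.77 → -$1,209.71
  Aug: +$228.53 → -$981.18
  Sep: +$228.53 → -$752.65
  Oct: +$228.53 − $358.53 → -$882.65
  Nov: +$228.53 → -$654.12
  Dec: +$228.53 → -$425.59
  Jan: +$228.53 − $358.53 → -$555.59
  Feb: +$228.53 → -$327.06
  Mar: +$228.53 → -$98.53
  Apr: +$228.53 − $358.53 → -$228.53
  May: +$228.53 → $0.00
Lowest trial balance = -$1,209.71 (Jul)
Initial deposit = cushion − low point = $457.06 − (-$1,209.71) = $1,666.77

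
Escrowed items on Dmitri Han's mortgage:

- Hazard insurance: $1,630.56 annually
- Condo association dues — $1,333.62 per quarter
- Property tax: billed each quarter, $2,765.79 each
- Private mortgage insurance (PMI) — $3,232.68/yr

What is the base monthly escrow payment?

$1,771.74

Hazard insurance: $1,630.56 annually
Condo association dues: $1,333.62 × 4 = $5,334.48 annually
Property tax: $2,765.79 × 4 = $11,063.16 annually
Private mortgage insurance (PMI): $3,232.68 annually
Total annual escrow = $1,630.56 + $5,334.48 + $11,063.16 + $3,232.68 = $21,260.88
Base monthly escrow = $21,260.88 / 12 = $1,771.74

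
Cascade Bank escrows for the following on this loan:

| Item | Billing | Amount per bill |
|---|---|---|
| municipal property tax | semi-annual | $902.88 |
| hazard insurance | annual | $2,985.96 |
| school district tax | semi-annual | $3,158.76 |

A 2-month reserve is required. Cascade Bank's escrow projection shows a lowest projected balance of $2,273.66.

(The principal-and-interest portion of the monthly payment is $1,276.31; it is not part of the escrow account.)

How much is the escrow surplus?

$422.12

Municipal property tax: $902.88 × 2 = $1,805.76 per year
Hazard insurance: $2,985.96 per year
School district tax: $3,158.76 × 2 = $6,317.52 per year
Total annual escrow = $11,109.24
Per month = $11,109.24 ÷ 12 = $925.77
Cushion = 2 × $925.77 = $1,851.54
Excess over cushion: $2,273.66 − $1,851.54 = $422.12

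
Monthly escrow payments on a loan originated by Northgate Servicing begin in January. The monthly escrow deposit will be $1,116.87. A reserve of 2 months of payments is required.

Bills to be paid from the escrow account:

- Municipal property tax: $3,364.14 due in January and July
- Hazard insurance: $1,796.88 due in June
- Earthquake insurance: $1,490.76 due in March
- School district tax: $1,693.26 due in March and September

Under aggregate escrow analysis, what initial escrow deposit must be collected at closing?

$6,124.83

Cushion = 2 × $1,116.87 = $2,233.74
Trial balance (start $0, +$1,116.87 each month, − disbursements):
  Jan: +$1,116.87 − $3,364.14 → -$2,247.27
  Feb: +$1,116.87 → -$1,130.40
  Mar: +$1,116.87 − $3,184.02 → -$3,197.55
  Apr: +$1,116.87 → -$2,080.68
  May: +$1,116.87 → -$963.81
  Jun: +$1,116.87 − $1,796.88 → -$1,643.82
  Jul: +$1,116.87 − $3,364.14 → -$3,891.09
  Aug: +$1,116.87 → -$2,774.22
  Sep: +$1,116.87 − $1,693.26 → -$3,350.61
  Oct: +$1,116.87 → -$2,233.74
  Nov: +$1,116.87 → -$1,116.87
  Dec: +$1,116.87 → $0.00
Lowest trial balance = -$3,891.09 (Jul)
Initial deposit = cushion − low point = $2,233.74 − (-$3,891.09) = $6,124.83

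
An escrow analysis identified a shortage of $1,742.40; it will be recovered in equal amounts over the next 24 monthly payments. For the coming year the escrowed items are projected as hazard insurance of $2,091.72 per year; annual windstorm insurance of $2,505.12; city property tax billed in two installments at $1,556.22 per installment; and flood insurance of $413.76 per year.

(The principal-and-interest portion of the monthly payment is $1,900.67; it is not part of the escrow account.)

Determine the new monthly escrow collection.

$749.52

Hazard insurance — $2,091.72
Windstorm insurance — $2,505.12
City property tax — $1,556.22 × 2 = $3,112.44
Flood insurance — $413.76
Total per year = $2,091.72 + $2,505.12 + $3,112.44 + $413.76 = $8,123.04
Per month = $8,123.04 ÷ 12 = $676.92
Shortage spread = $1,742.40 ÷ 24 = $72.60/mo
Adjusted monthly = $676.92 + $72.60 = $749.52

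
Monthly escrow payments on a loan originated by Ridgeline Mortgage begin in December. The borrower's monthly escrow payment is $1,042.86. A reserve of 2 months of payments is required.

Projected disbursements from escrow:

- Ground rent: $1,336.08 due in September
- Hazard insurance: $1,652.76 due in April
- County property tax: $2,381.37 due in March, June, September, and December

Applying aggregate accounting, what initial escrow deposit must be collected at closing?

Cushion = 2 × $1,042.86 = $2,085.72
Trial balance (start $0, +$1,042.86 each month, − disbursements):
  Dec: +$1,042.86 − $2,381.37 → -$1,338.51
  Jan: +$1,042.86 → -$295.65
  Feb: +$1,042.86 → $747.21
  Mar: +$1,042.86 − $2,381.37 → -$591.30
  Apr: +$1,042.86 − $1,652.76 → -$1,201.20
  May: +$1,042.86 → -$158.34
  Jun: +$1,042.86 − $2,381.37 → -$1,496.85
  Jul: +$1,042.86 → -$453.99
  Aug: +$1,042.86 → $588.87
  Sep: +$1,042.86 − $3,717.45 → -$2,085.72
  Oct: +$1,042.86 → -$1,042.86
  Nov: +$1,042.86 → $0.00
Lowest trial balance = -$2,085.72 (Sep)
Initial deposit = cushion − low point = $2,085.72 − (-$2,085.72) = $4,171.44

$4,171.44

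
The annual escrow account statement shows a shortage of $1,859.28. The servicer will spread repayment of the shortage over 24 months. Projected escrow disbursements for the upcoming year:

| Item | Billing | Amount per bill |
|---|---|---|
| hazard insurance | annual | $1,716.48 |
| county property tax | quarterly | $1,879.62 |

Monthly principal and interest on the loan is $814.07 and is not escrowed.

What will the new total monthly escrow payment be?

$847.05

Hazard insurance: $1,716.48 per year
County property tax: $1,879.62 × 4 = $7,518.48 per year
Annual escrow total = $1,716.48 + $7,518.48 = $9,234.96
Per month = $9,234.96 / 12 = $769.58
Monthly shortage recovery: $1,859.28 / 24 = $77.47
New monthly escrow = $769.58 + $77.47 = $847.05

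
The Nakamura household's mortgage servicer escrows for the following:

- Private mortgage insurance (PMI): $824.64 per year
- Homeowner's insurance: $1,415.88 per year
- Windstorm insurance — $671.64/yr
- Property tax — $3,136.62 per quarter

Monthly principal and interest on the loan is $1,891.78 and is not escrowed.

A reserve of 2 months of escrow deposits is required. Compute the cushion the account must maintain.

Private mortgage insurance (PMI) — $824.64
Homeowner's insurance — $1,415.88
Windstorm insurance — $671.64
Property tax — $3,136.62 × 4 = $12,546.48
Annual escrow total = $15,458.64
Base monthly escrow = $15,458.64 / 12 = $1,288.22
Required cushion = 2 × $1,288.22 = $2,576.44

$2,576.44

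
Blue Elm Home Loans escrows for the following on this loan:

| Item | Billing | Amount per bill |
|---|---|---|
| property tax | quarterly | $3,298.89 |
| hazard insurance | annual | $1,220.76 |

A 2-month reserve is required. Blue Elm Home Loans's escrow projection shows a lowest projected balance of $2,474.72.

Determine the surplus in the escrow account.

Property tax — $3,298.89 × 4 = $13,195.56
Hazard insurance — $1,220.76
Combined annual = $13,195.56 + $1,220.76 = $14,416.32
Per month = $14,416.32 ÷ 12 = $1,201.36
Required cushion = 2 × $1,201.36 = $2,402.72
Excess over cushion: $2,474.72 − $2,402.72 = $72.00

$72.00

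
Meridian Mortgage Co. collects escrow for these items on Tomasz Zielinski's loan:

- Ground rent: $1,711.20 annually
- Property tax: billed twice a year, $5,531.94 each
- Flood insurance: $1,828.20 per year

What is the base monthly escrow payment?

$1,216.94

Ground rent: $1,711.20 annually
Property tax: $5,531.94 × 2 = $11,063.88 annually
Flood insurance: $1,828.20 annually
Annual escrow total = $1,711.20 + $11,063.88 + $1,828.20 = $14,603.28
Monthly escrow = $14,603.28 / 12 = $1,216.94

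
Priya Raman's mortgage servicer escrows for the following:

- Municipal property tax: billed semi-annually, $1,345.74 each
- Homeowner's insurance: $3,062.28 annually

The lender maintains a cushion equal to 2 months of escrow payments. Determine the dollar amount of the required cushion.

Municipal property tax — $1,345.74 × 2 = $2,691.48
Homeowner's insurance — $3,062.28
Annual escrow total = $5,753.76
Monthly = $5,753.76 ÷ 12 = $479.48
Cushion = 2 × $479.48 = $958.96

$958.96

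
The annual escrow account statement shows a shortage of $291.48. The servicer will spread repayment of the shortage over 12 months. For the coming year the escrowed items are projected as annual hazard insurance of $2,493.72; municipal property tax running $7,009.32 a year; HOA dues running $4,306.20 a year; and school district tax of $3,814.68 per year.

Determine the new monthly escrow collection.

$1,492.95

Hazard insurance = $2,493.72
Municipal property tax = $7,009.32
HOA dues = $4,306.20
School district tax = $3,814.68
Yearly total = $17,623.92
Base monthly escrow = $17,623.92 / 12 = $1,468.66
Monthly shortage recovery: $291.48 ÷ 12 = $24.29
New monthly escrow = $1,468.66 + $24.29 = $1,492.95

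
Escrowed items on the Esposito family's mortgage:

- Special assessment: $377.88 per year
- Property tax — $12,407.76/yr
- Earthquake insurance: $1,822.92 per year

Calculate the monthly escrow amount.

$1,217.38

Special assessment: $377.88
Property tax: $12,407.76
Earthquake insurance: $1,822.92
Total per year = $377.88 + $12,407.76 + $1,822.92 = $14,608.56
Monthly escrow = $14,608.56 / 12 = $1,217.38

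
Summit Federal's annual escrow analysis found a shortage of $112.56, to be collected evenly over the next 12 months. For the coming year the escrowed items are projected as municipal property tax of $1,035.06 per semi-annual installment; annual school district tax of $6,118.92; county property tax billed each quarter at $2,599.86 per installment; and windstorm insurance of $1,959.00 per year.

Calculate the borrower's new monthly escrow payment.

Municipal property tax — $1,035.06 × 2 = $2,070.12 annually
School district tax — $6,118.92 annually
County property tax — $2,599.86 × 4 = $10,399.44 annually
Windstorm insurance — $1,959.00 annually
Total annual escrow = $2,070.12 + $6,118.92 + $10,399.44 + $1,959.00 = $20,547.48
Monthly escrow = $20,547.48 / 12 = $1,712.29
Shortage per month = $112.56 / 12 = $9.38
Adjusted monthly = $1,712.29 + $9.38 = $1,721.67

$1,721.67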